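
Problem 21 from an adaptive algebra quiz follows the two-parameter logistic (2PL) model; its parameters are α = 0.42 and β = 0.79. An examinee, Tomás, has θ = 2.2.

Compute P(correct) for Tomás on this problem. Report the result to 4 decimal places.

P(θ) = 1 / (1 + exp(−α(θ − β)))
Exponent: 0.42 × (2.2 − 0.79) = 0.5922
1/(1 + e^{-0.5922}) = 0.6439

0.6439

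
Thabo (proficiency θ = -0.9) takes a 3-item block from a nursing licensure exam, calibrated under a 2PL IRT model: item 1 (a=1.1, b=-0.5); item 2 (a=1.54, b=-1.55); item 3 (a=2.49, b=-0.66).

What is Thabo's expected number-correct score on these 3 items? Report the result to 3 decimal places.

1.478

P(θ) = 1 / (1 + exp(−a(θ − b)))
P_1 = 1/(1+e^{0.4400}) = 0.3917
P_2 = 1/(1+e^{-1.0010}) = 0.7313
P_3 = 1/(1+e^{0.5976}) = 0.3549
E[score] = 0.3917 + 0.7313 + 0.3549 = 1.4779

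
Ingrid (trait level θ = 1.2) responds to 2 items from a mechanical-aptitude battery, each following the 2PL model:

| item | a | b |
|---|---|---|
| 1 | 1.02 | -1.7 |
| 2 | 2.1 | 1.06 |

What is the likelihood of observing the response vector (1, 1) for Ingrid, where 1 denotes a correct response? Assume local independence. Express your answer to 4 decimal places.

0.5447

P(θ) = 1 / (1 + exp(−a(θ − b)))
P_1 = 1/(1+e^{-2.9580}) = 0.9506
P_2 = 1/(1+e^{-0.2940}) = 0.5730
L = P_1 × P_2 = 0.9506 × 0.5730 = 0.54469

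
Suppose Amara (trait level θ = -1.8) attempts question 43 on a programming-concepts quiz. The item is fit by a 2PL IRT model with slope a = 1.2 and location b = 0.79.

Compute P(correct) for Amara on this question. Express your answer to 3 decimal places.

0.043

P(θ) = 1 / (1 + exp(−a(θ − b)))
Exponent: 1.2 × (-1.8 − 0.79) = -3.1080
1/(1 + e^{3.1080}) = 0.0428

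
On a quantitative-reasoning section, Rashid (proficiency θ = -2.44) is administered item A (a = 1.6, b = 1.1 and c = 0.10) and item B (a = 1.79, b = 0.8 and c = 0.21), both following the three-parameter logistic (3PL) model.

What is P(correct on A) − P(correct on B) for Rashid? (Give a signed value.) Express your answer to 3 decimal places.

-0.109

P(θ) = c + (1 − c) · 1 / (1 + exp(−a(θ − b)))
P_A = 0.1031
P_B = 0.2124
P_A − P_B = -0.1093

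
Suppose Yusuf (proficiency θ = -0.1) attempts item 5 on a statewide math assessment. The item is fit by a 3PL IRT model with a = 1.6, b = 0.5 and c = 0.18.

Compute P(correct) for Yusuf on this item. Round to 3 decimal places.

P(θ) = c + (1 − c) · 1 / (1 + exp(−a(θ − b)))
Exponent: 1.6 × (-0.1 − 0.5) = -0.9600
1/(1 + e^{0.9600}) = 0.2769
P = 0.18 + 0.82 × 0.2769 = 0.4070

0.407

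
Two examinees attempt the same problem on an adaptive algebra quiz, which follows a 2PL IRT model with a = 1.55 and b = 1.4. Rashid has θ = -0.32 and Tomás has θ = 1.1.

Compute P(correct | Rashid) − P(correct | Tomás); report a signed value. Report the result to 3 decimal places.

-0.321

P(θ) = 1 / (1 + exp(−a(θ − b)))
P(Rashid) = 0.0650  [exponent -2.6660]
P(Tomás) = 0.3858  [exponent -0.4650]
Difference = 0.0650 − 0.3858 = -0.3208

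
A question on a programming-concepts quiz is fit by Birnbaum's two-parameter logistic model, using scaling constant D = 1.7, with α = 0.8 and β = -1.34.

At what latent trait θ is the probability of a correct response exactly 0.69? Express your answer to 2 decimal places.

P(θ) = 1 / (1 + exp(−D·α(θ − β)))
logit = ln(0.6900/0.3100) = 0.8001
θ = β + logit/(1.7·α) = -1.34 + 0.8001/1.3600 = -0.7517

-0.75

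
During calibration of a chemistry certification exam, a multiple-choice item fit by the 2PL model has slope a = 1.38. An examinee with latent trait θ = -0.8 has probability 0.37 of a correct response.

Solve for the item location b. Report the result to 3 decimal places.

P(θ) = 1 / (1 + exp(−a(θ − b)))
logit(0.37) = ln(0.37/0.63) = -0.5322
b = θ − logit/(a) = -0.8 − (-0.5322)/1.3800 = -0.4143

-0.414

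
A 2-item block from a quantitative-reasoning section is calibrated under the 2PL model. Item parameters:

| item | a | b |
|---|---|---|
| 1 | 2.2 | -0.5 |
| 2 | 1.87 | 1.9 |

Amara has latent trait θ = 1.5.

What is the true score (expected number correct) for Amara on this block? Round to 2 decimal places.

1.31

P(θ) = 1 / (1 + exp(−a(θ − b)))
P_1 = 1/(1+e^{-4.4000}) = 0.9879
P_2 = 1/(1+e^{0.7480}) = 0.3213
E[score] = 0.9879 + 0.3213 = 1.3091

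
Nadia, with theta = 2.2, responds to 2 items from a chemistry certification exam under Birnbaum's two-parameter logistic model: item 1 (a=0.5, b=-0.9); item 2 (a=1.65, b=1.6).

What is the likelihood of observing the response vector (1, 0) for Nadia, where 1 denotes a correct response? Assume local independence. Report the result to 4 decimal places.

0.2235

P(theta) = 1 / (1 + exp(−a(theta − b)))
P_1 = 1/(1+e^{-1.5500}) = 0.8249
P_2 = 1/(1+e^{-0.9900}) = 0.7291
L = P_1 × (1−P_2) = 0.8249 × 0.2709 = 0.22348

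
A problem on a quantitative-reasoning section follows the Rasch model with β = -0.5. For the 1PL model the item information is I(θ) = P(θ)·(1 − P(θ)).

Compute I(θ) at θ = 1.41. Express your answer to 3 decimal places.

0.112

P = 1/(1+e^{-1.9100}) = 0.8710
P(1−P) = 0.8710 × 0.1290 = 0.1123
I = P(1−P) = 0.11234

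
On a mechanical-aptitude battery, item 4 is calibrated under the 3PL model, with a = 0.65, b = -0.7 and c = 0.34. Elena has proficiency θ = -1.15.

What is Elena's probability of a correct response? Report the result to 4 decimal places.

P(θ) = c + (1 − c) · 1 / (1 + exp(−a(θ − b)))
Exponent: 0.65 × (-1.15 − (-0.7)) = -0.2925
1/(1 + e^{0.2925}) = 0.4274
P = 0.34 + 0.66 × 0.4274 = 0.6221

0.6221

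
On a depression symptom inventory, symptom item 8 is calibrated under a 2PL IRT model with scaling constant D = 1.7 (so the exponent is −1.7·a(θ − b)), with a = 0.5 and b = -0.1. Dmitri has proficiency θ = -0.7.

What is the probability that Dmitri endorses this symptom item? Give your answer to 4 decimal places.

0.3752

P(θ) = 1 / (1 + exp(−D·a(θ − b)))
Exponent: 1.7 × 0.5 × (-0.7 − (-0.1)) = -0.5100
1/(1 + e^{0.5100}) = 0.3752
P = 0.3752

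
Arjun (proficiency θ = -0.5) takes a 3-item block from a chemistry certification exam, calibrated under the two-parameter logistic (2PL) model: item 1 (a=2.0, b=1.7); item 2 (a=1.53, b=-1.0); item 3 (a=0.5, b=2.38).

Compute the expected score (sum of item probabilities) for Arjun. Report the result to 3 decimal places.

P(θ) = 1 / (1 + exp(−a(θ − b)))
P_1 = 1/(1+e^{4.4000}) = 0.0121
P_2 = 1/(1+e^{-0.7650}) = 0.6824
P_3 = 1/(1+e^{1.4400}) = 0.1915
E[score] = 0.0121 + 0.6824 + 0.1915 = 0.8861

0.886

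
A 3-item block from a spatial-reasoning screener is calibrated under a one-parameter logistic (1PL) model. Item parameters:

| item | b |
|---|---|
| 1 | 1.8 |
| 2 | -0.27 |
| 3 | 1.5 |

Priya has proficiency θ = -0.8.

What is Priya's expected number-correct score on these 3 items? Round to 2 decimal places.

P(θ) = 1 / (1 + exp(−(θ − b)))
P_1 = 1/(1+e^{2.6000}) = 0.0691
P_2 = 1/(1+e^{0.5300}) = 0.3705
P_3 = 1/(1+e^{2.3000}) = 0.0911
E[score] = 0.0691 + 0.3705 + 0.0911 = 0.5308

0.53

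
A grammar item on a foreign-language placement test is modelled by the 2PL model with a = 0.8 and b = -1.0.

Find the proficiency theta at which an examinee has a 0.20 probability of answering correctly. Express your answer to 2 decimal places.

P(theta) = 1 / (1 + exp(−a(theta − b)))
logit = ln(0.2000/0.8000) = -1.3863
theta = b + logit/(a) = -1.0 + (-1.3863)/0.8000 = -2.7329

-2.73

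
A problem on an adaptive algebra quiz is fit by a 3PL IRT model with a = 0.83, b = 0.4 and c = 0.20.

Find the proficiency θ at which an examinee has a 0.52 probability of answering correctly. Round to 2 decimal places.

-0.09

P(θ) = c + (1 − c) · 1 / (1 + exp(−a(θ − b)))
Remove guessing floor: (0.52 − 0.20)/(1 − 0.20) = 0.4000
logit = ln(0.4000/0.6000) = -0.4055
θ = b + logit/(a) = 0.4 + (-0.4055)/0.8300 = -0.0885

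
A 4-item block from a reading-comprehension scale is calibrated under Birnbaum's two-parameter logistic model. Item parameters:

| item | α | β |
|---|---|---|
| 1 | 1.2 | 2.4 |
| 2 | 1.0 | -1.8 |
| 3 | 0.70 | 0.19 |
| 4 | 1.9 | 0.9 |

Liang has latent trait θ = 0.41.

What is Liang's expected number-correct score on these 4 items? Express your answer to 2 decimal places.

P(θ) = 1 / (1 + exp(−α(θ − β)))
P_1 = 1/(1+e^{2.3880}) = 0.0841
P_2 = 1/(1+e^{-2.2100}) = 0.9011
P_3 = 1/(1+e^{-0.1540}) = 0.5384
P_4 = 1/(1+e^{0.9310}) = 0.2827
E[score] = 0.0841 + 0.9011 + 0.5384 + 0.2827 = 1.8064

1.81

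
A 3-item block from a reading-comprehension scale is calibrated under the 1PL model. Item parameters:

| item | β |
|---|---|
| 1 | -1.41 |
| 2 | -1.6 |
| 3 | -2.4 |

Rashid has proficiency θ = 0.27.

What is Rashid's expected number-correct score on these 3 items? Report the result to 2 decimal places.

P(θ) = 1 / (1 + exp(−(θ − β)))
P_1 = 1/(1+e^{-1.6800}) = 0.8429
P_2 = 1/(1+e^{-1.8700}) = 0.8665
P_3 = 1/(1+e^{-2.6700}) = 0.9352
E[score] = 0.8429 + 0.8665 + 0.9352 = 2.6446

2.64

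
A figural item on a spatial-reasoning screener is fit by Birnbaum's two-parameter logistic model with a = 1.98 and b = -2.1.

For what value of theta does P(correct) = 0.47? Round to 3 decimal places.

-2.161

P(theta) = 1 / (1 + exp(−a(theta − b)))
logit = ln(0.4700/0.5300) = -0.1201
theta = b + logit/(a) = -2.1 + (-0.1201)/1.9800 = -2.1607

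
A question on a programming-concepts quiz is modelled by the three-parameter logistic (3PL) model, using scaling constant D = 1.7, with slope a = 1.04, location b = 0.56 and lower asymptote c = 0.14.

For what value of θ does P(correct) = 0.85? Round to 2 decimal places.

1.44

P(θ) = c + (1 − c) · 1 / (1 + exp(−D·a(θ − b)))
Remove guessing floor: (0.85 − 0.14)/(1 − 0.14) = 0.8256
logit = ln(0.8256/0.1744) = 1.5546
θ = b + logit/(1.7·a) = 0.56 + 1.5546/1.7680 = 1.4393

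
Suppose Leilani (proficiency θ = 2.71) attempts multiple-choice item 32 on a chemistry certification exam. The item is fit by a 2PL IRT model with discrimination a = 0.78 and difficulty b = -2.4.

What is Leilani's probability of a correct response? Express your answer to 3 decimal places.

0.982

P(θ) = 1 / (1 + exp(−a(θ − b)))
Exponent: 0.78 × (2.71 − (-2.4)) = 3.9858
1/(1 + e^{-3.9858}) = 0.9818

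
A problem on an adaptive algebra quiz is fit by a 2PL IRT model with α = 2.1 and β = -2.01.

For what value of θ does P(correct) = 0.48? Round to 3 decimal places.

P(θ) = 1 / (1 + exp(−α(θ − β)))
logit = ln(0.4800/0.5200) = -0.0800
θ = β + logit/(α) = -2.01 + (-0.0800)/2.1000 = -2.0481

-2.048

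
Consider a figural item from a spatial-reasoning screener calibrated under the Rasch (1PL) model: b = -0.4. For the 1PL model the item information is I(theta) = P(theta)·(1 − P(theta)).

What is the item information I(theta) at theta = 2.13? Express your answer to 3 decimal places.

0.068

P = 1/(1+e^{-2.5300}) = 0.9262
P(1−P) = 0.9262 × 0.0738 = 0.0683
I = P(1−P) = 0.06834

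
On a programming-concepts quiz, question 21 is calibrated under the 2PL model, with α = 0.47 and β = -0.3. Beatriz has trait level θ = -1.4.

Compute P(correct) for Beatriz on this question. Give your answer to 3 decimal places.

P(θ) = 1 / (1 + exp(−α(θ − β)))
Exponent: 0.47 × (-1.4 − (-0.3)) = -0.5170
1/(1 + e^{0.5170}) = 0.3736

0.374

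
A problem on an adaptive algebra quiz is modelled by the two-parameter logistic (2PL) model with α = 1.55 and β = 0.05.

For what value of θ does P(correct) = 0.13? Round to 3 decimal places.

P(θ) = 1 / (1 + exp(−α(θ − β)))
logit = ln(0.1300/0.8700) = -1.9010
θ = β + logit/(α) = 0.05 + (-1.9010)/1.5500 = -1.1764

-1.176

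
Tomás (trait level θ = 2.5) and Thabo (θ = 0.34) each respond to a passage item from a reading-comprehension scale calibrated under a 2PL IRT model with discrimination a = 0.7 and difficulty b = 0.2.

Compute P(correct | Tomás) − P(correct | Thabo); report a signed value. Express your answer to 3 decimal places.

0.309

P(θ) = 1 / (1 + exp(−a(θ − b)))
P(Tomás) = 0.8334  [exponent 1.6100]
P(Thabo) = 0.5245  [exponent 0.0980]
Difference = 0.8334 − 0.5245 = 0.3089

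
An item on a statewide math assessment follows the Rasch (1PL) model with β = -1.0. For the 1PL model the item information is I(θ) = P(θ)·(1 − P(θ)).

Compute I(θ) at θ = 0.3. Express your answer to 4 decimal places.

P = 1/(1+e^{-1.3000}) = 0.7858
P(1−P) = 0.7858 × 0.2142 = 0.1683
I = P(1−P) = 0.16830

0.1683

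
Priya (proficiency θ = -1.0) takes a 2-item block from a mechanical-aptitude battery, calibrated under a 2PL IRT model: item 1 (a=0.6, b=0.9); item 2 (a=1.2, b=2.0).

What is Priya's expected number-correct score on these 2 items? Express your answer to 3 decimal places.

0.269

P(θ) = 1 / (1 + exp(−a(θ − b)))
P_1 = 1/(1+e^{1.1400}) = 0.2423
P_2 = 1/(1+e^{3.6000}) = 0.0266
E[score] = 0.2423 + 0.0266 = 0.2689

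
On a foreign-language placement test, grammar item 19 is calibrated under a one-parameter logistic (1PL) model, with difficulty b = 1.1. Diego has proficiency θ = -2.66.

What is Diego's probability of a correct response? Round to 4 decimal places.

0.0228

P(θ) = 1 / (1 + exp(−(θ − b)))
Exponent: (-2.66 − 1.1) = -3.7600
1/(1 + e^{3.7600}) = 0.0228
P = 0.0228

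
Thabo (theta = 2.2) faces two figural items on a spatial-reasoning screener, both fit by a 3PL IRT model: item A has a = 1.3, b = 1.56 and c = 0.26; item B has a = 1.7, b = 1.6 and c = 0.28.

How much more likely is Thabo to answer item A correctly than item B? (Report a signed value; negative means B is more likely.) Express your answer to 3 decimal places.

-0.034

P(theta) = c + (1 − c) · 1 / (1 + exp(−a(theta − b)))
P_A = 0.7756
P_B = 0.8092
P_A − P_B = -0.0336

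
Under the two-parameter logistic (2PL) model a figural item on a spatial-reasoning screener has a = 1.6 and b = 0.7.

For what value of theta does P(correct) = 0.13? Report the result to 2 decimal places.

-0.49

P(theta) = 1 / (1 + exp(−a(theta − b)))
logit = ln(0.1300/0.8700) = -1.9010
theta = b + logit/(a) = 0.7 + (-1.9010)/1.6000 = -0.4881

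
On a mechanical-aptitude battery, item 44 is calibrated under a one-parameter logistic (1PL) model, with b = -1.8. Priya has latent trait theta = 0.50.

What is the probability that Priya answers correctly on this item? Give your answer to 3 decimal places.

0.909

P(theta) = 1 / (1 + exp(−(theta − b)))
Exponent: (0.50 − (-1.8)) = 2.3000
1/(1 + e^{-2.3000}) = 0.9089
P = 0.9089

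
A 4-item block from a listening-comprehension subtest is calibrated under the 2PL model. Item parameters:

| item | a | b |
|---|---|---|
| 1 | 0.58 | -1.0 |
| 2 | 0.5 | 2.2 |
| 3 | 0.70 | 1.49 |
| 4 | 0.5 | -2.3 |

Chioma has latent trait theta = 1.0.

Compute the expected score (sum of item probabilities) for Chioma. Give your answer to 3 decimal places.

2.370

P(theta) = 1 / (1 + exp(−a(theta − b)))
P_1 = 1/(1+e^{-1.1600}) = 0.7613
P_2 = 1/(1+e^{0.6000}) = 0.3543
P_3 = 1/(1+e^{0.3430}) = 0.4151
P_4 = 1/(1+e^{-1.6500}) = 0.8389
E[score] = 0.7613 + 0.3543 + 0.4151 + 0.8389 = 2.3696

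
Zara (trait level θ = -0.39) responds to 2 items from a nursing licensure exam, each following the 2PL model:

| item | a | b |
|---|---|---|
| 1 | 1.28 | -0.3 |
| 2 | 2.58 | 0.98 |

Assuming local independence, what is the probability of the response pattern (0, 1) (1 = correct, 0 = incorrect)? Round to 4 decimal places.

P(θ) = 1 / (1 + exp(−a(θ − b)))
P_1 = 1/(1+e^{0.1152}) = 0.4712
P_2 = 1/(1+e^{3.5346}) = 0.0283
L = (1−P_1) × P_2 = 0.5288 × 0.0283 = 0.01499

0.0150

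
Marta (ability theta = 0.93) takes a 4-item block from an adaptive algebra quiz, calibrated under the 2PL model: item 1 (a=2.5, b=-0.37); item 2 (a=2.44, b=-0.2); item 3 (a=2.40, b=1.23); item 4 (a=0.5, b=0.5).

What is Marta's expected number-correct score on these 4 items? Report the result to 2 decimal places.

2.78

P(theta) = 1 / (1 + exp(−a(theta − b)))
P_1 = 1/(1+e^{-3.2500}) = 0.9627
P_2 = 1/(1+e^{-2.7572}) = 0.9403
P_3 = 1/(1+e^{0.7200}) = 0.3274
P_4 = 1/(1+e^{-0.2150}) = 0.5535
E[score] = 0.9627 + 0.9403 + 0.3274 + 0.5535 = 2.7839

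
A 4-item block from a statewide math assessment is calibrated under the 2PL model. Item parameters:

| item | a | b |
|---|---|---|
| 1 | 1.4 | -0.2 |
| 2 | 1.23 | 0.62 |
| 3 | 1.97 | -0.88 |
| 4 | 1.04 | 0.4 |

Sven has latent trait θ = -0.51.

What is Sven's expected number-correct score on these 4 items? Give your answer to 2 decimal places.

P(θ) = 1 / (1 + exp(−a(θ − b)))
P_1 = 1/(1+e^{0.4340}) = 0.3932
P_2 = 1/(1+e^{1.3899}) = 0.1994
P_3 = 1/(1+e^{-0.7289}) = 0.6746
P_4 = 1/(1+e^{0.9464}) = 0.2796
E[score] = 0.3932 + 0.1994 + 0.6746 + 0.2796 = 1.5468

1.55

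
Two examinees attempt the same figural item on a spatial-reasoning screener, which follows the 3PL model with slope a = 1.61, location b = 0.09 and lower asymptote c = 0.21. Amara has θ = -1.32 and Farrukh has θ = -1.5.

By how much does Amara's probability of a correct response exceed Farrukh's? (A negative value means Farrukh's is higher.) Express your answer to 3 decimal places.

P(θ) = c + (1 − c) · 1 / (1 + exp(−a(θ − b)))
P(Amara) = 0.2840  [exponent -2.2701]
P(Farrukh) = 0.2667  [exponent -2.5599]
Difference = 0.2840 − 0.2667 = 0.0173

0.017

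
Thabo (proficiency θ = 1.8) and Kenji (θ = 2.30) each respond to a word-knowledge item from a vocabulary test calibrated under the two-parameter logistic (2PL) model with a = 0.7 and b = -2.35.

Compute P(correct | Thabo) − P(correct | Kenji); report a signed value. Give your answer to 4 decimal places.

P(θ) = 1 / (1 + exp(−a(θ − b)))
P(Thabo) = 0.9481  [exponent 2.9050]
P(Kenji) = 0.9629  [exponent 3.2550]
Difference = 0.9481 − 0.9629 = -0.0148

-0.0148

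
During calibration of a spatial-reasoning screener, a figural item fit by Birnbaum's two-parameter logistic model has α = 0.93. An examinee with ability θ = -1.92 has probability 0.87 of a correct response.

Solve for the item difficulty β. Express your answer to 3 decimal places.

-3.964

P(θ) = 1 / (1 + exp(−α(θ − β)))
logit(0.87) = ln(0.87/0.13) = 1.9010
β = θ − logit/(α) = -1.92 − 1.9010/0.9300 = -3.9640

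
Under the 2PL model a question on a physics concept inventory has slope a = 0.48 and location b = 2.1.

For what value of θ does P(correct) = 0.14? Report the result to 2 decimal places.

-1.68

P(θ) = 1 / (1 + exp(−a(θ − b)))
logit = ln(0.1400/0.8600) = -1.8153
θ = b + logit/(a) = 2.1 + (-1.8153)/0.4800 = -1.6819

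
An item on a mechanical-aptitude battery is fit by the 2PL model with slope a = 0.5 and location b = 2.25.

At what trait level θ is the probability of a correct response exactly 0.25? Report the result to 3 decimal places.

P(θ) = 1 / (1 + exp(−a(θ − b)))
logit = ln(0.2500/0.7500) = -1.0986
θ = b + logit/(a) = 2.25 + (-1.0986)/0.5000 = 0.0528

0.053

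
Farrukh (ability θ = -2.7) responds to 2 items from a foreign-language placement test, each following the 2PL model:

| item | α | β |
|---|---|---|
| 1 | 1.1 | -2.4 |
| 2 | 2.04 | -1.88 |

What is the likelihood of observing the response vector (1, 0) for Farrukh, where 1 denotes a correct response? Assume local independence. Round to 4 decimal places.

P(θ) = 1 / (1 + exp(−α(θ − β)))
P_1 = 1/(1+e^{0.3300}) = 0.4182
P_2 = 1/(1+e^{1.6728}) = 0.1581
L = P_1 × (1−P_2) = 0.4182 × 0.8419 = 0.35214

0.3521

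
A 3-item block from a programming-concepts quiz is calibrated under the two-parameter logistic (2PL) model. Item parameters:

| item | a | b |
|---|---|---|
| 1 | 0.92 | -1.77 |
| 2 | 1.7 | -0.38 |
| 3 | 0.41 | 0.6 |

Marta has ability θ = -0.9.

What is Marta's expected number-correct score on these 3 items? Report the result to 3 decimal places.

P(θ) = 1 / (1 + exp(−a(θ − b)))
P_1 = 1/(1+e^{-0.8004}) = 0.6901
P_2 = 1/(1+e^{0.8840}) = 0.2923
P_3 = 1/(1+e^{0.6150}) = 0.3509
E[score] = 0.6901 + 0.2923 + 0.3509 = 1.3333

1.333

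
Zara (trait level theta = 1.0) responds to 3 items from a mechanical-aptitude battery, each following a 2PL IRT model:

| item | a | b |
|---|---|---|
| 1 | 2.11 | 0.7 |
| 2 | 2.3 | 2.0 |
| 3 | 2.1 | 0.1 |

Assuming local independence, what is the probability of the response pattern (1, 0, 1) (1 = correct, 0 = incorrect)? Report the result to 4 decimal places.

0.5157

P(theta) = 1 / (1 + exp(−a(theta − b)))
P_1 = 1/(1+e^{-0.6330}) = 0.6532
P_2 = 1/(1+e^{2.3000}) = 0.0911
P_3 = 1/(1+e^{-1.8900}) = 0.8688
L = P_1 × (1−P_2) × P_3 = 0.6532 × 0.9089 × 0.8688 = 0.51574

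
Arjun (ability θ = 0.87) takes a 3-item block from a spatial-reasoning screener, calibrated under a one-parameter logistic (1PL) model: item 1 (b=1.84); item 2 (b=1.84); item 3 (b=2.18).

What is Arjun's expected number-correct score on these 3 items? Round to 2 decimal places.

0.76

P(θ) = 1 / (1 + exp(−(θ − b)))
P_1 = 1/(1+e^{0.9700}) = 0.2749
P_2 = 1/(1+e^{0.9700}) = 0.2749
P_3 = 1/(1+e^{1.3100}) = 0.2125
E[score] = 0.2749 + 0.2749 + 0.2125 = 0.7622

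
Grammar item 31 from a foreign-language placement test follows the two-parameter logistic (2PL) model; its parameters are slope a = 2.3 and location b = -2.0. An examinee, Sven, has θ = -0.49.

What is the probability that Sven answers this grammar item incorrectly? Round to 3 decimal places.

P(θ) = 1 / (1 + exp(−a(θ − b)))
Exponent: 2.3 × (-0.49 − (-2.0)) = 3.4730
1/(1 + e^{-3.4730}) = 0.9699
P(incorrect) = 1 − 0.9699 = 0.0301

0.030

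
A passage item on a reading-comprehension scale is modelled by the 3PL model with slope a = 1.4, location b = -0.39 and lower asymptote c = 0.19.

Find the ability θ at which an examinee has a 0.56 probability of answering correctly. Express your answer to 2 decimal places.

P(θ) = c + (1 − c) · 1 / (1 + exp(−a(θ − b)))
Remove guessing floor: (0.56 − 0.19)/(1 − 0.19) = 0.4568
logit = ln(0.4568/0.5432) = -0.1733
θ = b + logit/(a) = -0.39 + (-0.1733)/1.4000 = -0.5138

-0.51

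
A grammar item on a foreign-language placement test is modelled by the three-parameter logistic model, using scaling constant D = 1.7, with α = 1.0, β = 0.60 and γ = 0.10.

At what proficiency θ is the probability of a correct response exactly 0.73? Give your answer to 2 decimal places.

P(θ) = γ + (1 − γ) · 1 / (1 + exp(−D·α(θ − β)))
Remove guessing floor: (0.73 − 0.10)/(1 − 0.10) = 0.7000
logit = ln(0.7000/0.3000) = 0.8473
θ = β + logit/(1.7·α) = 0.60 + 0.8473/1.7000 = 1.0984

1.10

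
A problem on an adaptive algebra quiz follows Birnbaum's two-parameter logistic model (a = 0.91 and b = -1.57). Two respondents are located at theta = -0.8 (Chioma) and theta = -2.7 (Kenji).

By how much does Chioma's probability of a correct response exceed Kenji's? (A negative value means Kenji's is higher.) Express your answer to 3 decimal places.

0.405

P(theta) = 1 / (1 + exp(−a(theta − b)))
P(Chioma) = 0.6683  [exponent 0.7007]
P(Kenji) = 0.2634  [exponent -1.0283]
Difference = 0.6683 − 0.2634 = 0.4049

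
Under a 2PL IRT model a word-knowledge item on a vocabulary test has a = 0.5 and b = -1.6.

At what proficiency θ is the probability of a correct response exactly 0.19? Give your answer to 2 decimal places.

P(θ) = 1 / (1 + exp(−a(θ − b)))
logit = ln(0.1900/0.8100) = -1.4500
θ = b + logit/(a) = -1.6 + (-1.4500)/0.5000 = -4.5000

-4.50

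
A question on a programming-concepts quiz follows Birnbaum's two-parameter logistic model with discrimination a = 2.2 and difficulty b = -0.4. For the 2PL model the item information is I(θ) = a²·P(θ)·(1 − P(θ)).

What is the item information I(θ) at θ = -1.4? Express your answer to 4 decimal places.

P = 1/(1+e^{2.2000}) = 0.0998
P(1−P) = 0.0998 × 0.9002 = 0.0898
I = a² × P(1−P) = 2.2² × 0.0898 = 0.43463

0.4346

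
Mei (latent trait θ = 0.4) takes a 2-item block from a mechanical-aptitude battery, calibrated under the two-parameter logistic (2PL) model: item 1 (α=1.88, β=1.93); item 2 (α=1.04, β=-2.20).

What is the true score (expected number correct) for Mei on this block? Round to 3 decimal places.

0.991

P(θ) = 1 / (1 + exp(−α(θ − β)))
P_1 = 1/(1+e^{2.8764}) = 0.0533
P_2 = 1/(1+e^{-2.7040}) = 0.9373
E[score] = 0.0533 + 0.9373 = 0.9906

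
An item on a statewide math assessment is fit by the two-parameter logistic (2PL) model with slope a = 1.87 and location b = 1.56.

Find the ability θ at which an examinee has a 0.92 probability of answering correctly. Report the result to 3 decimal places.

2.866

P(θ) = 1 / (1 + exp(−a(θ − b)))
logit = ln(0.9200/0.0800) = 2.4423
θ = b + logit/(a) = 1.56 + 2.4423/1.8700 = 2.8661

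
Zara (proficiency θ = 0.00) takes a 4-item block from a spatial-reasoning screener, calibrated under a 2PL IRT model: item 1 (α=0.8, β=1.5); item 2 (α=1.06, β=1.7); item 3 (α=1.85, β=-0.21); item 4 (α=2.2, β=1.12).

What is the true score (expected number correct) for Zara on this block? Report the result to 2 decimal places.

P(θ) = 1 / (1 + exp(−α(θ − β)))
P_1 = 1/(1+e^{1.2000}) = 0.2315
P_2 = 1/(1+e^{1.8020}) = 0.1416
P_3 = 1/(1+e^{-0.3885}) = 0.5959
P_4 = 1/(1+e^{2.4640}) = 0.0784
E[score] = 0.2315 + 0.1416 + 0.5959 + 0.0784 = 1.0474

1.05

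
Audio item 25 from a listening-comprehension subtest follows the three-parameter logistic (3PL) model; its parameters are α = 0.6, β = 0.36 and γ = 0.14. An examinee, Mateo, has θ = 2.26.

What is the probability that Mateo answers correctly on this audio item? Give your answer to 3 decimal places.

P(θ) = γ + (1 − γ) · 1 / (1 + exp(−α(θ − β)))
Exponent: 0.6 × (2.26 − 0.36) = 1.1400
1/(1 + e^{-1.1400}) = 0.7577
P = 0.14 + 0.86 × 0.7577 = 0.7916

0.792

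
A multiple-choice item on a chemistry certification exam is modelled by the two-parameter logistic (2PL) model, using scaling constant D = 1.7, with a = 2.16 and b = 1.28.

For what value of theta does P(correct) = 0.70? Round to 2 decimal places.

1.51

P(theta) = 1 / (1 + exp(−D·a(theta − b)))
logit = ln(0.7000/0.3000) = 0.8473
theta = b + logit/(1.7·a) = 1.28 + 0.8473/3.6720 = 1.5107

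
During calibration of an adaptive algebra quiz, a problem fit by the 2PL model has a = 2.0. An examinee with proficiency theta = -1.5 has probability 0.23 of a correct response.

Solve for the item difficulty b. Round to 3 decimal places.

P(theta) = 1 / (1 + exp(−a(theta − b)))
logit(0.23) = ln(0.23/0.77) = -1.2083
b = theta − logit/(a) = -1.5 − (-1.2083)/2.0000 = -0.8958

-0.896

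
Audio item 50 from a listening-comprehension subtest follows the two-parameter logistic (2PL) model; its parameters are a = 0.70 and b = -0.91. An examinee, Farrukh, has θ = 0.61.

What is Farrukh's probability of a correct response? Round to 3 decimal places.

0.743

P(θ) = 1 / (1 + exp(−a(θ − b)))
Exponent: 0.70 × (0.61 − (-0.91)) = 1.0640
1/(1 + e^{-1.0640}) = 0.7435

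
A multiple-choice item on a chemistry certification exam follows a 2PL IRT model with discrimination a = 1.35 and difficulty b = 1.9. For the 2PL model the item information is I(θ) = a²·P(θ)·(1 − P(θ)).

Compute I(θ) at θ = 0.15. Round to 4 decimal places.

P = 1/(1+e^{2.3625}) = 0.0861
P(1−P) = 0.0861 × 0.9139 = 0.0787
I = a² × P(1−P) = 1.35² × 0.0787 = 0.14337

0.1434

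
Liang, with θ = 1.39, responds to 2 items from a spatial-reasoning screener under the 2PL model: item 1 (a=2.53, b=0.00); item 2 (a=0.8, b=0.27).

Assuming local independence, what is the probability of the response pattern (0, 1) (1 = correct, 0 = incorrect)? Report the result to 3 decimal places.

P(θ) = 1 / (1 + exp(−a(θ − b)))
P_1 = 1/(1+e^{-3.5167}) = 0.9712
P_2 = 1/(1+e^{-0.8960}) = 0.7101
L = (1−P_1) × P_2 = 0.0288 × 0.7101 = 0.02048

0.020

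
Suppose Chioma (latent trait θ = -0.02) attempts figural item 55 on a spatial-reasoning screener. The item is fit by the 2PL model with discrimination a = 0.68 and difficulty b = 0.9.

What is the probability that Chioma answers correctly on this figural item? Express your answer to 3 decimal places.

P(θ) = 1 / (1 + exp(−a(θ − b)))
Exponent: 0.68 × (-0.02 − 0.9) = -0.6256
1/(1 + e^{0.6256}) = 0.3485

0.349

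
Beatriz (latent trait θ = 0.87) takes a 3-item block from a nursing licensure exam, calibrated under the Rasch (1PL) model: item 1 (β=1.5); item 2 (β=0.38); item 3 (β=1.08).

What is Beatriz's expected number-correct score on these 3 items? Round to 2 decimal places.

P(θ) = 1 / (1 + exp(−(θ − β)))
P_1 = 1/(1+e^{0.6300}) = 0.3475
P_2 = 1/(1+e^{-0.4900}) = 0.6201
P_3 = 1/(1+e^{0.2100}) = 0.4477
E[score] = 0.3475 + 0.6201 + 0.4477 = 1.4153

1.42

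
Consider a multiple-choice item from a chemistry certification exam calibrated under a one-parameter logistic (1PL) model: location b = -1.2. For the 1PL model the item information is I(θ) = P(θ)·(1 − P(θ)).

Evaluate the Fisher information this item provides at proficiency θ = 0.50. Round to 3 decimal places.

P = 1/(1+e^{-1.7000}) = 0.8455
P(1−P) = 0.8455 × 0.1545 = 0.1306
I = P(1−P) = 0.13061

0.131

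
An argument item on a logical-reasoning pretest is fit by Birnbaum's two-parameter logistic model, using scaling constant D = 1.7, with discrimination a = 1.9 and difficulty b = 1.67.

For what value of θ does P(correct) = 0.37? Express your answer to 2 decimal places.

P(θ) = 1 / (1 + exp(−D·a(θ − b)))
logit = ln(0.3700/0.6300) = -0.5322
θ = b + logit/(1.7·a) = 1.67 + (-0.5322)/3.2300 = 1.5052

1.51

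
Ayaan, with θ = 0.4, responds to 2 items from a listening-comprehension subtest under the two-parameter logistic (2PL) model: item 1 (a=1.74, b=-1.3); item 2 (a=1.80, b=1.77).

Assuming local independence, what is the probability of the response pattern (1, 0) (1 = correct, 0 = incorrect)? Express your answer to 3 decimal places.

0.876

P(θ) = 1 / (1 + exp(−a(θ − b)))
P_1 = 1/(1+e^{-2.9580}) = 0.9506
P_2 = 1/(1+e^{2.4660}) = 0.0783
L = P_1 × (1−P_2) = 0.9506 × 0.9217 = 0.87623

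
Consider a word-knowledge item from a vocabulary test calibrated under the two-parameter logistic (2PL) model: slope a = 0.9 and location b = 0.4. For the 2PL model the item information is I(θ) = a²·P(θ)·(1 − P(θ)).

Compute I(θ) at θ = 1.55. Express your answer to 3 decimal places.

P = 1/(1+e^{-1.0350}) = 0.7379
P(1−P) = 0.7379 × 0.2621 = 0.1934
I = a² × P(1−P) = 0.9² × 0.1934 = 0.15666

0.157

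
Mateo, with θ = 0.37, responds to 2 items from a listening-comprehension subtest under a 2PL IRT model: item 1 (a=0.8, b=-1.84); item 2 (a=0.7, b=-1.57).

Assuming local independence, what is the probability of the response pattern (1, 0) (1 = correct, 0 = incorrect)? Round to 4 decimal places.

P(θ) = 1 / (1 + exp(−a(θ − b)))
P_1 = 1/(1+e^{-1.7680}) = 0.8542
P_2 = 1/(1+e^{-1.3580}) = 0.7954
L = P_1 × (1−P_2) = 0.8542 × 0.2046 = 0.17474

0.1747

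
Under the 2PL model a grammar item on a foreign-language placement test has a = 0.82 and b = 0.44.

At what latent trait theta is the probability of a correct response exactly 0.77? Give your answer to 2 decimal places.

1.91

P(theta) = 1 / (1 + exp(−a(theta − b)))
logit = ln(0.7700/0.2300) = 1.2083
theta = b + logit/(a) = 0.44 + 1.2083/0.8200 = 1.9136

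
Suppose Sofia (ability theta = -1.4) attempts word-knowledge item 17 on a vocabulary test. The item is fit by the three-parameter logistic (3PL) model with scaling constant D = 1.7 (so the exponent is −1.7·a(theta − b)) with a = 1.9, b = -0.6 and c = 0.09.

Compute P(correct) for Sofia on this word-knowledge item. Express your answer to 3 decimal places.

0.154

P(theta) = c + (1 − c) · 1 / (1 + exp(−D·a(theta − b)))
Exponent: 1.7 × 1.9 × (-1.4 − (-0.6)) = -2.5840
1/(1 + e^{2.5840}) = 0.0702
P = 0.09 + 0.91 × 0.0702 = 0.1539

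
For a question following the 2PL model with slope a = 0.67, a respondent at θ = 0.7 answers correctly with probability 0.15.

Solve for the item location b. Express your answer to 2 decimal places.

P(θ) = 1 / (1 + exp(−a(θ − b)))
logit(0.15) = ln(0.15/0.85) = -1.7346
b = θ − logit/(a) = 0.7 − (-1.7346)/0.6700 = 3.2890

3.29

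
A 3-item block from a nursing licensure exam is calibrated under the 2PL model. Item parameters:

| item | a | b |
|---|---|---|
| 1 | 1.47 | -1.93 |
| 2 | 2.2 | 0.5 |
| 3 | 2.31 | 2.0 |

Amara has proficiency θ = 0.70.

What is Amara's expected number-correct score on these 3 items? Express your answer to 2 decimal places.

P(θ) = 1 / (1 + exp(−a(θ − b)))
P_1 = 1/(1+e^{-3.8661}) = 0.9795
P_2 = 1/(1+e^{-0.4400}) = 0.6083
P_3 = 1/(1+e^{3.0030}) = 0.0473
E[score] = 0.9795 + 0.6083 + 0.0473 = 1.6350

1.64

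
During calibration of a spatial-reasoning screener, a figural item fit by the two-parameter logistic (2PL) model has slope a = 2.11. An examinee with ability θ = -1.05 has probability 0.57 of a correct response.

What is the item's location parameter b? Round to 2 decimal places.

P(θ) = 1 / (1 + exp(−a(θ − b)))
logit(0.57) = ln(0.57/0.43) = 0.2819
b = θ − logit/(a) = -1.05 − 0.2819/2.1100 = -1.1836

-1.18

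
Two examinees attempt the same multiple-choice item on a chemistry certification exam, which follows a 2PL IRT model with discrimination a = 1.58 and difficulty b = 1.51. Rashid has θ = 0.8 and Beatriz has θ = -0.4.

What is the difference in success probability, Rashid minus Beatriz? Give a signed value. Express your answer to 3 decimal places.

P(θ) = 1 / (1 + exp(−a(θ − b)))
P(Rashid) = 0.2457  [exponent -1.1218]
P(Beatriz) = 0.0466  [exponent -3.0178]
Difference = 0.2457 − 0.0466 = 0.1990

0.199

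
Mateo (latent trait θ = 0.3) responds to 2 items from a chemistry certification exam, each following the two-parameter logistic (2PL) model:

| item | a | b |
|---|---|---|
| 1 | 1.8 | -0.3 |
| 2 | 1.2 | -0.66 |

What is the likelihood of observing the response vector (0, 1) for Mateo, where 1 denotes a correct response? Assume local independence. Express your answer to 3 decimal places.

0.193

P(θ) = 1 / (1 + exp(−a(θ − b)))
P_1 = 1/(1+e^{-1.0800}) = 0.7465
P_2 = 1/(1+e^{-1.1520}) = 0.7599
L = (1−P_1) × P_2 = 0.2535 × 0.7599 = 0.19263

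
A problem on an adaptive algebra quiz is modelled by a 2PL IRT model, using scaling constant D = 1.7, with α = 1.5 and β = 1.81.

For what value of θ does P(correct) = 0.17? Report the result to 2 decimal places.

1.19

P(θ) = 1 / (1 + exp(−D·α(θ − β)))
logit = ln(0.1700/0.8300) = -1.5856
θ = β + logit/(1.7·α) = 1.81 + (-1.5856)/2.5500 = 1.1882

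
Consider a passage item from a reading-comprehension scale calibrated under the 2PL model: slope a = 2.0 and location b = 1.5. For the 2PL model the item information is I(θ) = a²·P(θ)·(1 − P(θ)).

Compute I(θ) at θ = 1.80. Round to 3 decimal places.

0.915

P = 1/(1+e^{-0.6000}) = 0.6457
P(1−P) = 0.6457 × 0.3543 = 0.2288
I = a² × P(1−P) = 2.0² × 0.2288 = 0.91514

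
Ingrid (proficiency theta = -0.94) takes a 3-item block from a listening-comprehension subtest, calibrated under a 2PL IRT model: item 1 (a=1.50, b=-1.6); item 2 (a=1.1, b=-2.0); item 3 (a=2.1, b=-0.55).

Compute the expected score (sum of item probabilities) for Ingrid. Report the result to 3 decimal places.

P(theta) = 1 / (1 + exp(−a(theta − b)))
P_1 = 1/(1+e^{-0.9900}) = 0.7291
P_2 = 1/(1+e^{-1.1660}) = 0.7624
P_3 = 1/(1+e^{0.8190}) = 0.3060
E[score] = 0.7291 + 0.7624 + 0.3060 = 1.7975

1.797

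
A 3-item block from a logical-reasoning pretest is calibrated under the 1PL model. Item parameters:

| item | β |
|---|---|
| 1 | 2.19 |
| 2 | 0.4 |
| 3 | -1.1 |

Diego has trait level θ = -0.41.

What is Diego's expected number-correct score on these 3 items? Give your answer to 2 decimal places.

P(θ) = 1 / (1 + exp(−(θ − β)))
P_1 = 1/(1+e^{2.6000}) = 0.0691
P_2 = 1/(1+e^{0.8100}) = 0.3079
P_3 = 1/(1+e^{-0.6900}) = 0.6660
E[score] = 0.0691 + 0.3079 + 0.6660 = 1.0430

1.04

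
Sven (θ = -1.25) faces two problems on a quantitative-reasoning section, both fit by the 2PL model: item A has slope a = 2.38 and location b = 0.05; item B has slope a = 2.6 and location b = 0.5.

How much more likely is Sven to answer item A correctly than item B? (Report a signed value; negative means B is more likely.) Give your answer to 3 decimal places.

P(θ) = 1 / (1 + exp(−a(θ − b)))
P_A = 0.0434
P_B = 0.0105
P_A − P_B = 0.0329

0.033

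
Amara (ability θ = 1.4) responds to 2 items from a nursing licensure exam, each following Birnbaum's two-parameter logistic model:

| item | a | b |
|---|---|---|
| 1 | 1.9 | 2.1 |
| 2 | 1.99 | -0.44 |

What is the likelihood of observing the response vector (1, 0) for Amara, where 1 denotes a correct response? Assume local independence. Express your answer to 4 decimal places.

0.0052

P(θ) = 1 / (1 + exp(−a(θ − b)))
P_1 = 1/(1+e^{1.3300}) = 0.2092
P_2 = 1/(1+e^{-3.6616}) = 0.9750
L = P_1 × (1−P_2) = 0.2092 × 0.0250 = 0.00524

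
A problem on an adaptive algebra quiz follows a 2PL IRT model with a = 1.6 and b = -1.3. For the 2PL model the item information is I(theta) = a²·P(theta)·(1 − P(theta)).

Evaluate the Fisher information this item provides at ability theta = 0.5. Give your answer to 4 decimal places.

0.1288

P = 1/(1+e^{-2.8800}) = 0.9468
P(1−P) = 0.9468 × 0.0532 = 0.0503
I = a² × P(1−P) = 1.6² × 0.0503 = 0.12883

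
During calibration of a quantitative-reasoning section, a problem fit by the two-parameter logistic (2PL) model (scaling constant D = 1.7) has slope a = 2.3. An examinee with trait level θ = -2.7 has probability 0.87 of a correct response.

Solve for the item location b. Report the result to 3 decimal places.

-3.186

P(θ) = 1 / (1 + exp(−D·a(θ − b)))
logit(0.87) = ln(0.87/0.13) = 1.9010
b = θ − logit/(1.7·a) = -2.7 − 1.9010/3.9100 = -3.1862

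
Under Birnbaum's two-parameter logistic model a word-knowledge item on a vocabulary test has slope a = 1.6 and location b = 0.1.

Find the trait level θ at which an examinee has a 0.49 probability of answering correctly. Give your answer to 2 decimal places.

P(θ) = 1 / (1 + exp(−a(θ − b)))
logit = ln(0.4900/0.5100) = -0.0400
θ = b + logit/(a) = 0.1 + (-0.0400)/1.6000 = 0.0750

0.07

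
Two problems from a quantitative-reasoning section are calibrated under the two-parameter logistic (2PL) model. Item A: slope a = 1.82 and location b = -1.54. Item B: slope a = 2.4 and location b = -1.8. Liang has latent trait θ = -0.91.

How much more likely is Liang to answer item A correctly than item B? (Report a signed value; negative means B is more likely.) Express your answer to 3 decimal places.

P(θ) = 1 / (1 + exp(−a(θ − b)))
P_A = 0.7589
P_B = 0.8944
P_A − P_B = -0.1355

-0.135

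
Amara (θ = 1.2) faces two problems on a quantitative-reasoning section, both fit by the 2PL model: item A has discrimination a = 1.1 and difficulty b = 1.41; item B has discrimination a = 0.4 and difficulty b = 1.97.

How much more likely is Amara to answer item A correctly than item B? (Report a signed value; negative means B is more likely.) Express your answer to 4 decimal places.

P(θ) = 1 / (1 + exp(−a(θ − b)))
P_A = 0.4425
P_B = 0.4236
P_A − P_B = 0.0189

0.0189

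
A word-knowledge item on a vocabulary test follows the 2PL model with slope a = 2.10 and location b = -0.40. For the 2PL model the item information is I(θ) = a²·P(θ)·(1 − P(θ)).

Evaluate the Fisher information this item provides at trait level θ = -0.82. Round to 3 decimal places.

0.913

P = 1/(1+e^{0.8820}) = 0.2928
P(1−P) = 0.2928 × 0.7072 = 0.2071
I = a² × P(1−P) = 2.10² × 0.2071 = 0.91310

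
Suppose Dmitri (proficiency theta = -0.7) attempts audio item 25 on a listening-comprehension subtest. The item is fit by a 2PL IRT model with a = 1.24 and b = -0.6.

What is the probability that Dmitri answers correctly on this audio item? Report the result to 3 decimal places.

0.469

P(theta) = 1 / (1 + exp(−a(theta − b)))
Exponent: 1.24 × (-0.7 − (-0.6)) = -0.1240
1/(1 + e^{0.1240}) = 0.4690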